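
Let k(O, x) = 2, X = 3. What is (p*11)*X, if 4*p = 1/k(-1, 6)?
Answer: 33/8 ≈ 4.1250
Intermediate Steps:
p = ⅛ (p = (¼)/2 = (¼)*(½) = ⅛ ≈ 0.12500)
(p*11)*X = ((⅛)*11)*3 = (11/8)*3 = 33/8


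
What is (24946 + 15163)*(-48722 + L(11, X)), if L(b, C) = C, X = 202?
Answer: -1946088680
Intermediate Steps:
(24946 + 15163)*(-48722 + L(11, X)) = (24946 + 15163)*(-48722 + 202) = 40109*(-48520) = -1946088680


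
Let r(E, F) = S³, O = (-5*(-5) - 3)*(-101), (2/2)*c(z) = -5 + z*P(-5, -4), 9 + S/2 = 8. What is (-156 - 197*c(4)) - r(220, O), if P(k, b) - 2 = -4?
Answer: 2413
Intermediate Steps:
S = -2 (S = -18 + 2*8 = -18 + 16 = -2)
P(k, b) = -2 (P(k, b) = 2 - 4 = -2)
c(z) = -5 - 2*z (c(z) = -5 + z*(-2) = -5 - 2*z)
O = -2222 (O = (25 - 3)*(-101) = 22*(-101) = -2222)
r(E, F) = -8 (r(E, F) = (-2)³ = -8)
(-156 - 197*c(4)) - r(220, O) = (-156 - 197*(-5 - 2*4)) - 1*(-8) = (-156 - 197*(-5 - 8)) + 8 = (-156 - 197*(-13)) + 8 = (-156 + 2561) + 8 = 2405 + 8 = 2413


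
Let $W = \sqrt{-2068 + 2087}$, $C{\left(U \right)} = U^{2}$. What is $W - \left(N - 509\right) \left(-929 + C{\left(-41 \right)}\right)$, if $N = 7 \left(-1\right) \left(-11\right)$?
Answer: $324864 + \sqrt{19} \approx 3.2487 \cdot 10^{5}$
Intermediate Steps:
$N = 77$ ($N = \left(-7\right) \left(-11\right) = 77$)
$W = \sqrt{19} \approx 4.3589$
$W - \left(N - 509\right) \left(-929 + C{\left(-41 \right)}\right) = \sqrt{19} - \left(77 - 509\right) \left(-929 + \left(-41\right)^{2}\right) = \sqrt{19} - - 432 \left(-929 + 1681\right) = \sqrt{19} - \left(-432\right) 752 = \sqrt{19} - -324864 = \sqrt{19} + 324864 = 324864 + \sqrt{19}$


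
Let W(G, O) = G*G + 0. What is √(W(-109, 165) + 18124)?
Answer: √30005 ≈ 173.22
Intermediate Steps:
W(G, O) = G² (W(G, O) = G² + 0 = G²)
√(W(-109, 165) + 18124) = √((-109)² + 18124) = √(11881 + 18124) = √30005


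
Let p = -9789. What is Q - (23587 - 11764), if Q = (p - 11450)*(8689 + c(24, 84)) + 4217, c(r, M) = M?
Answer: -186337353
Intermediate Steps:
Q = -186325530 (Q = (-9789 - 11450)*(8689 + 84) + 4217 = -21239*8773 + 4217 = -186329747 + 4217 = -186325530)
Q - (23587 - 11764) = -186325530 - (23587 - 11764) = -186325530 - 1*11823 = -186325530 - 11823 = -186337353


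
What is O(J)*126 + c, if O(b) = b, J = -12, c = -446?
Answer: -1958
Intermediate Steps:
O(J)*126 + c = -12*126 - 446 = -1512 - 446 = -1958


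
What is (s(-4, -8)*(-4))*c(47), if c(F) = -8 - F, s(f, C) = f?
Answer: -880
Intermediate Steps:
(s(-4, -8)*(-4))*c(47) = (-4*(-4))*(-8 - 1*47) = 16*(-8 - 47) = 16*(-55) = -880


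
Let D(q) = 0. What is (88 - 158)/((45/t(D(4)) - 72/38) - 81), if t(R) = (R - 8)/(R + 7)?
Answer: 304/531 ≈ 0.57250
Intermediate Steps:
t(R) = (-8 + R)/(7 + R)
(88 - 158)/((45/t(D(4)) - 72/38) - 81) = (88 - 158)/((45/(((-8 + 0)/(7 + 0))) - 72/38) - 81) = -70/((45/((-8/7)) - 72*1/38) - 81) = -70/((45/(((⅐)*(-8))) - 36/19) - 81) = -70/((45/(-8/7) - 36/19) - 81) = -70/((45*(-7/8) - 36/19) - 81) = -70/((-315/8 - 36/19) - 81) = -70/(-6273/152 - 81) = -70/(-18585/152) = -152/18585*(-70) = 304/531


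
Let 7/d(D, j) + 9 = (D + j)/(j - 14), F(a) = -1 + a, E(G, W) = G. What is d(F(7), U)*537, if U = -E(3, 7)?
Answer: -21301/52 ≈ -409.63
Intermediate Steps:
U = -3 (U = -1*3 = -3)
d(D, j) = 7/(-9 + (D + j)/(-14 + j)) (d(D, j) = 7/(-9 + (D + j)/(j - 14)) = 7/(-9 + (D + j)/(-14 + j)))
d(F(7), U)*537 = (7*(-14 - 3)/(126 + (-1 + 7) - 8*(-3)))*537 = (7*(-17)/(126 + 6 + 24))*537 = (7*(-17)/156)*537 = (7*(1/156)*(-17))*537 = -119/156*537 = -21301/52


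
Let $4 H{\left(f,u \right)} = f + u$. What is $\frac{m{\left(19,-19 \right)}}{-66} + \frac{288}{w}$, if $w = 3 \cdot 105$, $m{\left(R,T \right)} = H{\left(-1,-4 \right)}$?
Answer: $\frac{8623}{9240} \approx 0.93322$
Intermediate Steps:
$H{\left(f,u \right)} = \frac{f}{4} + \frac{u}{4}$ ($H{\left(f,u \right)} = \frac{f + u}{4} = \frac{f}{4} + \frac{u}{4}$)
$m{\left(R,T \right)} = - \frac{5}{4}$ ($m{\left(R,T \right)} = \frac{1}{4} \left(-1\right) + \frac{1}{4} \left(-4\right) = - \frac{1}{4} - 1 = - \frac{5}{4}$)
$w = 315$
$\frac{m{\left(19,-19 \right)}}{-66} + \frac{288}{w} = - \frac{5}{4 \left(-66\right)} + \frac{288}{315} = \left(- \frac{5}{4}\right) \left(- \frac{1}{66}\right) + 288 \cdot \frac{1}{315} = \frac{5}{264} + \frac{32}{35} = \frac{8623}{9240}$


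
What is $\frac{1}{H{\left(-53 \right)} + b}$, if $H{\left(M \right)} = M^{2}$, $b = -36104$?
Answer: $- \frac{1}{33295} \approx -3.0035 \cdot 10^{-5}$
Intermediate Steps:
$\frac{1}{H{\left(-53 \right)} + b} = \frac{1}{\left(-53\right)^{2} - 36104} = \frac{1}{2809 - 36104} = \frac{1}{-33295} = - \frac{1}{33295}$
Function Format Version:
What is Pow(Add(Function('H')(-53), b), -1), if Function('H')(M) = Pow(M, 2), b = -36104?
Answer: Rational(-1, 33295) ≈ -3.0035e-5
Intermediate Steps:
Pow(Add(Function('H')(-53), b), -1) = Pow(Add(Pow(-53, 2), -36104), -1) = Pow(Add(2809, -36104), -1) = Pow(-33295, -1) = Rational(-1, 33295)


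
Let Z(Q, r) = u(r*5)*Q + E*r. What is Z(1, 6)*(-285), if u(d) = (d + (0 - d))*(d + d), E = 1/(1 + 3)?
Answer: -855/2 ≈ -427.50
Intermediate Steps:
E = ¼ (E = 1/4 = ¼ ≈ 0.25000)
u(d) = 0 (u(d) = (d - d)*(2*d) = 0*(2*d) = 0)
Z(Q, r) = r/4 (Z(Q, r) = 0*Q + r/4 = 0 + r/4 = r/4)
Z(1, 6)*(-285) = ((¼)*6)*(-285) = (3/2)*(-285) = -855/2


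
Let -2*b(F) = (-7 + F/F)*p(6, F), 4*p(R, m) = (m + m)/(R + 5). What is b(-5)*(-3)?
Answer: 45/22 ≈ 2.0455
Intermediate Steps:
p(R, m) = m/(2*(5 + R)) (p(R, m) = ((m + m)/(R + 5))/4 = ((2*m)/(5 + R))/4 = (2*m/(5 + R))/4 = m/(2*(5 + R)))
b(F) = 3*F/22 (b(F) = -(-7 + F/F)*F/(2*(5 + 6))/2 = -(-7 + 1)*(1/2)*F/11/2 = -(-3)*(1/2)*F*(1/11) = -(-3)*F/22 = 3*F/22)
b(-5)*(-3) = ((3/22)*(-5))*(-3) = -15/22*(-3) = 45/22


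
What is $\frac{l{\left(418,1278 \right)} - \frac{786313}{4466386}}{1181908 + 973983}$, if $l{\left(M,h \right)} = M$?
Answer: $\frac{1866163035}{9629041379926} \approx 0.00019381$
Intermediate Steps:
$\frac{l{\left(418,1278 \right)} - \frac{786313}{4466386}}{1181908 + 973983} = \frac{418 - \frac{786313}{4466386}}{1181908 + 973983} = \frac{418 - \frac{786313}{4466386}}{2155891} = \left(418 - \frac{786313}{4466386}\right) \frac{1}{2155891} = \frac{1866163035}{4466386} \cdot \frac{1}{2155891} = \frac{1866163035}{9629041379926}$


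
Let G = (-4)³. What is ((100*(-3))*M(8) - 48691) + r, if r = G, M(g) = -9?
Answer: -46055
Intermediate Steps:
G = -64
r = -64
((100*(-3))*M(8) - 48691) + r = ((100*(-3))*(-9) - 48691) - 64 = (-300*(-9) - 48691) - 64 = (2700 - 48691) - 64 = -45991 - 64 = -46055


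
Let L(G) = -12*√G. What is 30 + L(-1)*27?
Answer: 30 - 324*I ≈ 30.0 - 324.0*I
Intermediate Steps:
30 + L(-1)*27 = 30 - 12*I*27 = 30 - 324*I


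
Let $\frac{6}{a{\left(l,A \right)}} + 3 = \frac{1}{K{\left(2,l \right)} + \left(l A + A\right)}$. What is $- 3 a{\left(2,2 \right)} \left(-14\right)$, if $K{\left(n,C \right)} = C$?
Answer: $- \frac{2016}{23} \approx -87.652$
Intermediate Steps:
$a{\left(l,A \right)} = \frac{6}{-3 + \frac{1}{A + l + A l}}$ ($a{\left(l,A \right)} = \frac{6}{-3 + \frac{1}{l + \left(l A + A\right)}} = \frac{6}{-3 + \frac{1}{l + \left(A l + A\right)}} = \frac{6}{-3 + \frac{1}{l + \left(A + A l\right)}} = \frac{6}{-3 + \frac{1}{A + l + A l}}$)
$- 3 a{\left(2,2 \right)} \left(-14\right) = - 3 \frac{6 \left(\left(-1\right) 2 - 2 - 2 \cdot 2\right)}{-1 + 3 \cdot 2 + 3 \cdot 2 + 3 \cdot 2 \cdot 2} \left(-14\right) = - 3 \frac{6 \left(-2 - 2 - 4\right)}{-1 + 6 + 6 + 12} \left(-14\right) = - 3 \cdot 6 \cdot \frac{1}{23} \left(-8\right) \left(-14\right) = \left(-3\right) \left(- \frac{48}{23}\right) \left(-14\right) = \frac{144}{23} \left(-14\right) = - \frac{2016}{23}$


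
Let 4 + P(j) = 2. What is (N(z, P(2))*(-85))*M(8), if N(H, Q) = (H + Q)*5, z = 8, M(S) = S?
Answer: -20400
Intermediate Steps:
P(j) = -2 (P(j) = -4 + 2 = -2)
N(H, Q) = 5*H + 5*Q
(N(z, P(2))*(-85))*M(8) = ((5*8 + 5*(-2))*(-85))*8 = ((40 - 10)*(-85))*8 = (30*(-85))*8 = -2550*8 = -20400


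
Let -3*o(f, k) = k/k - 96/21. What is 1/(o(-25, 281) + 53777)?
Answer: 21/1129342 ≈ 1.8595e-5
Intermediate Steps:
o(f, k) = 25/21 (o(f, k) = -(k/k - 96/21)/3 = -(1 - 96*1/21)/3 = -(1 - 32/7)/3 = -⅓*(-25/7) = 25/21)
1/(o(-25, 281) + 53777) = 1/(25/21 + 53777) = 1/(1129342/21) = 21/1129342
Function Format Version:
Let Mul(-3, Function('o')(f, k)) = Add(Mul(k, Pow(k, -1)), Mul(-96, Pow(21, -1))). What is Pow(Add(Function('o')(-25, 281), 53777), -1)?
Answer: Rational(21, 1129342) ≈ 1.8595e-5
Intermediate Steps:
Function('o')(f, k) = Rational(25, 21) (Function('o')(f, k) = Mul(Rational(-1, 3), Add(Mul(k, Pow(k, -1)), Mul(-96, Pow(21, -1)))) = Mul(Rational(-1, 3), Add(1, Mul(-96, Rational(1, 21)))) = Mul(Rational(-1, 3), Add(1, Rational(-32, 7))) = Mul(Rational(-1, 3), Rational(-25, 7)) = Rational(25, 21))
Pow(Add(Function('o')(-25, 281), 53777), -1) = Pow(Add(Rational(25, 21), 53777), -1) = Pow(Rational(1129342, 21), -1) = Rational(21, 1129342)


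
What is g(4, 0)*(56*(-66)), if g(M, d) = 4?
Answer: -14784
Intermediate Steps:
g(4, 0)*(56*(-66)) = 4*(56*(-66)) = 4*(-3696) = -14784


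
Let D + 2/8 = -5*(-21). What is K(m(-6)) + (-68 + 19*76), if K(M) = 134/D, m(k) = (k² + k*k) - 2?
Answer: 577080/419 ≈ 1377.3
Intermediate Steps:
D = 419/4 (D = -¼ - 5*(-21) = -¼ + 105 = 419/4 ≈ 104.75)
m(k) = -2 + 2*k² (m(k) = (k² + k²) - 2 = 2*k² - 2 = -2 + 2*k²)
K(M) = 536/419 (K(M) = 134/(419/4) = 134*(4/419) = 536/419)
K(m(-6)) + (-68 + 19*76) = 536/419 + (-68 + 19*76) = 536/419 + (-68 + 1444) = 536/419 + 1376 = 577080/419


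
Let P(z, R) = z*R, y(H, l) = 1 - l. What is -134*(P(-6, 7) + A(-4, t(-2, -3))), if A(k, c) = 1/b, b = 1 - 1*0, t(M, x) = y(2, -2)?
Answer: 5494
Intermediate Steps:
t(M, x) = 3 (t(M, x) = 1 - 1*(-2) = 1 + 2 = 3)
P(z, R) = R*z
b = 1 (b = 1 + 0 = 1)
A(k, c) = 1 (A(k, c) = 1/1 = 1)
-134*(P(-6, 7) + A(-4, t(-2, -3))) = -134*(7*(-6) + 1) = -134*(-42 + 1) = -134*(-41) = 5494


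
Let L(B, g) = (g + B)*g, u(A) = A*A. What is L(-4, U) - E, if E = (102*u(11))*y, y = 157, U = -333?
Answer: -1825473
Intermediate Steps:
u(A) = A**2
L(B, g) = g*(B + g) (L(B, g) = (B + g)*g = g*(B + g))
E = 1937694 (E = (102*11**2)*157 = (102*121)*157 = 12342*157 = 1937694)
L(-4, U) - E = -333*(-4 - 333) - 1*1937694 = -333*(-337) - 1937694 = 112221 - 1937694 = -1825473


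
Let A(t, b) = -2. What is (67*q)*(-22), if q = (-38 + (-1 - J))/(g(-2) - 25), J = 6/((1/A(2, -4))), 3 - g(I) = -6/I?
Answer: -39798/25 ≈ -1591.9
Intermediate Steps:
g(I) = 3 + 6/I (g(I) = 3 - (-6)/I = 3 + 6/I)
J = -12 (J = 6/((1/(-2))) = 6/((1*(-½))) = 6/(-½) = 6*(-2) = -12)
q = 27/25 (q = (-38 + (-1 - 1*(-12)))/((3 + 6/(-2)) - 25) = (-38 + (-1 + 12))/((3 + 6*(-½)) - 25) = (-38 + 11)/((3 - 3) - 25) = -27/(0 - 25) = -27/(-25) = -27*(-1/25) = 27/25 ≈ 1.0800)
(67*q)*(-22) = (67*(27/25))*(-22) = (1809/25)*(-22) = -39798/25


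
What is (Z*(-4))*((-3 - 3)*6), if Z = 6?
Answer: 864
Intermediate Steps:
(Z*(-4))*((-3 - 3)*6) = (6*(-4))*((-3 - 3)*6) = -(-144)*6 = -24*(-36) = 864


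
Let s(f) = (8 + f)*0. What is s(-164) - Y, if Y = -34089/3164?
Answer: 34089/3164 ≈ 10.774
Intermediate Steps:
s(f) = 0
Y = -34089/3164 (Y = -34089*1/3164 = -34089/3164 ≈ -10.774)
s(-164) - Y = 0 - 1*(-34089/3164) = 0 + 34089/3164 = 34089/3164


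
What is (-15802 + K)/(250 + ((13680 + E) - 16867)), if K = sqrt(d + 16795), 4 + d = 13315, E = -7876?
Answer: 15802/10813 - sqrt(30106)/10813 ≈ 1.4453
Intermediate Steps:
d = 13311 (d = -4 + 13315 = 13311)
K = sqrt(30106) (K = sqrt(13311 + 16795) = sqrt(30106) ≈ 173.51)
(-15802 + K)/(250 + ((13680 + E) - 16867)) = (-15802 + sqrt(30106))/(250 + ((13680 - 7876) - 16867)) = (-15802 + sqrt(30106))/(250 + (5804 - 16867)) = (-15802 + sqrt(30106))/(250 - 11063) = (-15802 + sqrt(30106))/(-10813) = (-15802 + sqrt(30106))*(-1/10813) = 15802/10813 - sqrt(30106)/10813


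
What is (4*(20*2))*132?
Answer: 21120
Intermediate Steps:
(4*(20*2))*132 = (4*40)*132 = 160*132 = 21120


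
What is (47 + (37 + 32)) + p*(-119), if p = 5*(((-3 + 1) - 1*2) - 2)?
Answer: 3686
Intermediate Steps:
p = -30 (p = 5*((-2 - 2) - 2) = 5*(-4 - 2) = 5*(-6) = -30)
(47 + (37 + 32)) + p*(-119) = (47 + (37 + 32)) - 30*(-119) = (47 + 69) + 3570 = 116 + 3570 = 3686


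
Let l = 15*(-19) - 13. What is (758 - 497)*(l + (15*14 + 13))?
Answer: -19575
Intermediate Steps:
l = -298 (l = -285 - 13 = -298)
(758 - 497)*(l + (15*14 + 13)) = (758 - 497)*(-298 + (15*14 + 13)) = 261*(-298 + (210 + 13)) = 261*(-298 + 223) = 261*(-75) = -19575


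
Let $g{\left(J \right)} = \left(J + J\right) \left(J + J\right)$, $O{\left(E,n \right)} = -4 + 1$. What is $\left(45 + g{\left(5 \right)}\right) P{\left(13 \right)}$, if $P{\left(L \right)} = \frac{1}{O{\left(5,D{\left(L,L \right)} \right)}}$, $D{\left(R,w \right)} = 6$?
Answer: $- \frac{145}{3} \approx -48.333$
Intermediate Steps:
$O{\left(E,n \right)} = -3$
$P{\left(L \right)} = - \frac{1}{3}$ ($P{\left(L \right)} = \frac{1}{-3} = - \frac{1}{3}$)
$g{\left(J \right)} = 4 J^{2}$ ($g{\left(J \right)} = 2 J 2 J = 4 J^{2}$)
$\left(45 + g{\left(5 \right)}\right) P{\left(13 \right)} = \left(45 + 4 \cdot 5^{2}\right) \left(- \frac{1}{3}\right) = \left(45 + 4 \cdot 25\right) \left(- \frac{1}{3}\right) = \left(45 + 100\right) \left(- \frac{1}{3}\right) = 145 \left(- \frac{1}{3}\right) = - \frac{145}{3}$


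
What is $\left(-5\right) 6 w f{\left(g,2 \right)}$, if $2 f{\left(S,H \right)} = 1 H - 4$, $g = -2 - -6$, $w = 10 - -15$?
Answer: $750$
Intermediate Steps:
$w = 25$ ($w = 10 + 15 = 25$)
$g = 4$ ($g = -2 + 6 = 4$)
$f{\left(S,H \right)} = -2 + \frac{H}{2}$ ($f{\left(S,H \right)} = \frac{1 H - 4}{2} = \frac{H - 4}{2} = \frac{-4 + H}{2} = -2 + \frac{H}{2}$)
$\left(-5\right) 6 w f{\left(g,2 \right)} = \left(-5\right) 6 \cdot 25 \left(-2 + \frac{1}{2} \cdot 2\right) = \left(-30\right) 25 \left(-2 + 1\right) = \left(-750\right) \left(-1\right) = 750$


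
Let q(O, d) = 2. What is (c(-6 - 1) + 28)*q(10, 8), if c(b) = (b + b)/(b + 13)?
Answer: 154/3 ≈ 51.333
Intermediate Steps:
c(b) = 2*b/(13 + b) (c(b) = (2*b)/(13 + b) = 2*b/(13 + b))
(c(-6 - 1) + 28)*q(10, 8) = (2*(-6 - 1)/(13 + (-6 - 1)) + 28)*2 = (2*(-7)/(13 - 7) + 28)*2 = (2*(-7)/6 + 28)*2 = (2*(-7)*(1/6) + 28)*2 = (-7/3 + 28)*2 = (77/3)*2 = 154/3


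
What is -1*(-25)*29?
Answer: 725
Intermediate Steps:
-1*(-25)*29 = 25*29 = 725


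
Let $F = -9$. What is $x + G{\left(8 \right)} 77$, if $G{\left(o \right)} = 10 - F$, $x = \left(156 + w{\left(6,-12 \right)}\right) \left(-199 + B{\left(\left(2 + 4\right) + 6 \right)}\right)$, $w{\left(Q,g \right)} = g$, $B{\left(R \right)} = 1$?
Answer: $-27049$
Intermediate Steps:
$x = -28512$ ($x = \left(156 - 12\right) \left(-199 + 1\right) = 144 \left(-198\right) = -28512$)
$G{\left(o \right)} = 19$ ($G{\left(o \right)} = 10 - -9 = 10 + 9 = 19$)
$x + G{\left(8 \right)} 77 = -28512 + 19 \cdot 77 = -28512 + 1463 = -27049$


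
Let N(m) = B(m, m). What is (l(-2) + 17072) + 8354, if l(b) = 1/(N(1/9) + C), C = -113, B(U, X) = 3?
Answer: 2796859/110 ≈ 25426.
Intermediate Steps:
N(m) = 3
l(b) = -1/110 (l(b) = 1/(3 - 113) = 1/(-110) = -1/110)
(l(-2) + 17072) + 8354 = (-1/110 + 17072) + 8354 = 1877919/110 + 8354 = 2796859/110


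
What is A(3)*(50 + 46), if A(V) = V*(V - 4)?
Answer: -288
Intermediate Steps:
A(V) = V*(-4 + V)
A(3)*(50 + 46) = (3*(-4 + 3))*(50 + 46) = (3*(-1))*96 = -3*96 = -288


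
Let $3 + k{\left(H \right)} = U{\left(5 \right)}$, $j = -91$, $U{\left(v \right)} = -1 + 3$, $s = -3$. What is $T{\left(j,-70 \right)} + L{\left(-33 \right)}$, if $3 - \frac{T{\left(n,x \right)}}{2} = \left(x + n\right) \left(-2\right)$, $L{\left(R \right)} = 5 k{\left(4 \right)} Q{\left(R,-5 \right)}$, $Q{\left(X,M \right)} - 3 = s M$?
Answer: $-728$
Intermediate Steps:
$U{\left(v \right)} = 2$
$Q{\left(X,M \right)} = 3 - 3 M$
$k{\left(H \right)} = -1$ ($k{\left(H \right)} = -3 + 2 = -1$)
$L{\left(R \right)} = -90$ ($L{\left(R \right)} = 5 \left(-1\right) \left(3 - -15\right) = - 5 \left(3 + 15\right) = \left(-5\right) 18 = -90$)
$T{\left(n,x \right)} = 6 + 4 n + 4 x$ ($T{\left(n,x \right)} = 6 - 2 \left(x + n\right) \left(-2\right) = 6 - 2 \left(n + x\right) \left(-2\right) = 6 - 2 \left(- 2 n - 2 x\right) = 6 + \left(4 n + 4 x\right) = 6 + 4 n + 4 x$)
$T{\left(j,-70 \right)} + L{\left(-33 \right)} = \left(6 + 4 \left(-91\right) + 4 \left(-70\right)\right) - 90 = \left(6 - 364 - 280\right) - 90 = -638 - 90 = -728$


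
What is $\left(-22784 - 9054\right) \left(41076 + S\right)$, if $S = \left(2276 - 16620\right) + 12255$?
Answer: $-1241268106$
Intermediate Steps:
$S = -2089$ ($S = -14344 + 12255 = -2089$)
$\left(-22784 - 9054\right) \left(41076 + S\right) = \left(-22784 - 9054\right) \left(41076 - 2089\right) = \left(-31838\right) 38987 = -1241268106$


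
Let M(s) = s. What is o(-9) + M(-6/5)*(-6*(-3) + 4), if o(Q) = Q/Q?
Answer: -127/5 ≈ -25.400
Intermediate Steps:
o(Q) = 1
o(-9) + M(-6/5)*(-6*(-3) + 4) = 1 + (-6/5)*(-6*(-3) + 4) = 1 + (-6*⅕)*(18 + 4) = 1 - 6/5*22 = 1 - 132/5 = -127/5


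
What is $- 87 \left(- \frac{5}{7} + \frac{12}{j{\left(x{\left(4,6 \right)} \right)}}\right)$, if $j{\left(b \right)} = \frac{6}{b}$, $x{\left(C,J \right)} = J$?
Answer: $- \frac{6873}{7} \approx -981.86$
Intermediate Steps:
$- 87 \left(- \frac{5}{7} + \frac{12}{j{\left(x{\left(4,6 \right)} \right)}}\right) = - 87 \left(- \frac{5}{7} + \frac{12}{6 \cdot \frac{1}{6}}\right) = - 87 \left(\left(-5\right) \frac{1}{7} + \frac{12}{6 \cdot \frac{1}{6}}\right) = - 87 \left(- \frac{5}{7} + \frac{12}{1}\right) = - 87 \left(- \frac{5}{7} + 12 \cdot 1\right) = - 87 \left(- \frac{5}{7} + 12\right) = \left(-87\right) \frac{79}{7} = - \frac{6873}{7}$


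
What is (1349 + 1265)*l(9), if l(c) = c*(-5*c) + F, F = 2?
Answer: -1053442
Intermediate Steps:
l(c) = 2 - 5*c² (l(c) = c*(-5*c) + 2 = -5*c² + 2 = 2 - 5*c²)
(1349 + 1265)*l(9) = (1349 + 1265)*(2 - 5*9²) = 2614*(2 - 5*81) = 2614*(2 - 405) = 2614*(-403) = -1053442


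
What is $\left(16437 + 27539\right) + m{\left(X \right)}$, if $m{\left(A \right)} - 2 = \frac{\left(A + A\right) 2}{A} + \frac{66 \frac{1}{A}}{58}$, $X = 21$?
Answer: $\frac{8928357}{203} \approx 43982.0$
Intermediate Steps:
$m{\left(A \right)} = 6 + \frac{33}{29 A}$ ($m{\left(A \right)} = 2 + \left(\frac{\left(A + A\right) 2}{A} + \frac{66 \frac{1}{A}}{58}\right) = 2 + \left(\frac{2 A 2}{A} + \frac{66}{A} \frac{1}{58}\right) = 2 + \left(\frac{4 A}{A} + \frac{33}{29 A}\right) = 2 + \left(4 + \frac{33}{29 A}\right) = 6 + \frac{33}{29 A}$)
$\left(16437 + 27539\right) + m{\left(X \right)} = \left(16437 + 27539\right) + \left(6 + \frac{33}{29 \cdot 21}\right) = 43976 + \left(6 + \frac{33}{29} \cdot \frac{1}{21}\right) = 43976 + \left(6 + \frac{11}{203}\right) = 43976 + \frac{1229}{203} = \frac{8928357}{203}$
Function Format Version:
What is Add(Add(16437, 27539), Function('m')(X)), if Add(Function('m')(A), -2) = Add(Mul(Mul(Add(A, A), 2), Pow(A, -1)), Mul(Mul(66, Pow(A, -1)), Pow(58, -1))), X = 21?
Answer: Rational(8928357, 203) ≈ 43982.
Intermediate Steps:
Function('m')(A) = Add(6, Mul(Rational(33, 29), Pow(A, -1))) (Function('m')(A) = Add(2, Add(Mul(Mul(Add(A, A), 2), Pow(A, -1)), Mul(Mul(66, Pow(A, -1)), Pow(58, -1)))) = Add(2, Add(Mul(Mul(Mul(2, A), 2), Pow(A, -1)), Mul(Mul(66, Pow(A, -1)), Rational(1, 58)))) = Add(2, Add(Mul(Mul(4, A), Pow(A, -1)), Mul(Rational(33, 29), Pow(A, -1)))) = Add(2, Add(4, Mul(Rational(33, 29), Pow(A, -1)))) = Add(6, Mul(Rational(33, 29), Pow(A, -1))))
Add(Add(16437, 27539), Function('m')(X)) = Add(Add(16437, 27539), Add(6, Mul(Rational(33, 29), Pow(21, -1)))) = Add(43976, Add(6, Mul(Rational(33, 29), Rational(1, 21)))) = Add(43976, Add(6, Rational(11, 203))) = Add(43976, Rational(1229, 203)) = Rational(8928357, 203)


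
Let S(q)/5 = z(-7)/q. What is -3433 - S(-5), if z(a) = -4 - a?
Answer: -3430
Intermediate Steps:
S(q) = 15/q (S(q) = 5*((-4 - 1*(-7))/q) = 5*((-4 + 7)/q) = 5*(3/q) = 15/q)
-3433 - S(-5) = -3433 - 15/(-5) = -3433 - 15*(-1)/5 = -3433 - 1*(-3) = -3433 + 3 = -3430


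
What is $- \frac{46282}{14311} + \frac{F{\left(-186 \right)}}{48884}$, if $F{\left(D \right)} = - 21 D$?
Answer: $- \frac{100297751}{31799042} \approx -3.1541$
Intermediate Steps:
$- \frac{46282}{14311} + \frac{F{\left(-186 \right)}}{48884} = - \frac{46282}{14311} + \frac{\left(-21\right) \left(-186\right)}{48884} = \left(-46282\right) \frac{1}{14311} + 3906 \cdot \frac{1}{48884} = - \frac{46282}{14311} + \frac{1953}{24442} = - \frac{100297751}{31799042}$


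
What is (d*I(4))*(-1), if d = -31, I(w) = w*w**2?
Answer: 1984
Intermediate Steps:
I(w) = w**3
(d*I(4))*(-1) = -31*4**3*(-1) = -31*64*(-1) = -1984*(-1) = 1984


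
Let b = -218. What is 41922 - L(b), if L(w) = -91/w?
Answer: 9138905/218 ≈ 41922.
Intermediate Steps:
41922 - L(b) = 41922 - (-91)/(-218) = 41922 - (-91)*(-1)/218 = 41922 - 1*91/218 = 41922 - 91/218 = 9138905/218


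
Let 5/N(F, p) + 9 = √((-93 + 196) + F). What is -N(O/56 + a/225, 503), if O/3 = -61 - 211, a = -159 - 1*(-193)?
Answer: -70875/11938 - 825*√8071/11938 ≈ -12.145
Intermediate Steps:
a = 34 (a = -159 + 193 = 34)
O = -816 (O = 3*(-61 - 211) = 3*(-272) = -816)
N(F, p) = 5/(-9 + √(103 + F)) (N(F, p) = 5/(-9 + √((-93 + 196) + F)) = 5/(-9 + √(103 + F)))
-N(O/56 + a/225, 503) = -5/(-9 + √(103 + (-816/56 + 34/225))) = -5/(-9 + √(103 + (-816*1/56 + 34*(1/225)))) = -5/(-9 + √(103 + (-102/7 + 34/225))) = -5/(-9 + √(103 - 22712/1575)) = -5/(-9 + √(139513/1575)) = -5/(-9 + 11*√8071/105)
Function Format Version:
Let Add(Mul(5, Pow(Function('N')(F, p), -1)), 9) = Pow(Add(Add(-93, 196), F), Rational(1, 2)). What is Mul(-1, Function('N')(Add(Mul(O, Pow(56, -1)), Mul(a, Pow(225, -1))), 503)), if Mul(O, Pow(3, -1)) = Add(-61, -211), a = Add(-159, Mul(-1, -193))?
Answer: Add(Rational(-70875, 11938), Mul(Rational(-825, 11938), Pow(8071, Rational(1, 2)))) ≈ -12.145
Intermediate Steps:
a = 34 (a = Add(-159, 193) = 34)
O = -816 (O = Mul(3, Add(-61, -211)) = Mul(3, -272) = -816)
Function('N')(F, p) = Mul(5, Pow(Add(-9, Pow(Add(103, F), Rational(1, 2))), -1)) (Function('N')(F, p) = Mul(5, Pow(Add(-9, Pow(Add(Add(-93, 196), F), Rational(1, 2))), -1)) = Mul(5, Pow(Add(-9, Pow(Add(103, F), Rational(1, 2))), -1)))
Mul(-1, Function('N')(Add(Mul(O, Pow(56, -1)), Mul(a, Pow(225, -1))), 503)) = Mul(-1, Mul(5, Pow(Add(-9, Pow(Add(103, Add(Mul(-816, Pow(56, -1)), Mul(34, Pow(225, -1)))), Rational(1, 2))), -1))) = Mul(-1, Mul(5, Pow(Add(-9, Pow(Add(103, Add(Mul(-816, Rational(1, 56)), Mul(34, Rational(1, 225)))), Rational(1, 2))), -1))) = Mul(-1, Mul(5, Pow(Add(-9, Pow(Add(103, Add(Rational(-102, 7), Rational(34, 225))), Rational(1, 2))), -1))) = Mul(-1, Mul(5, Pow(Add(-9, Pow(Add(103, Rational(-22712, 1575)), Rational(1, 2))), -1))) = Mul(-1, Mul(5, Pow(Add(-9, Pow(Rational(139513, 1575), Rational(1, 2))), -1))) = Mul(-1, Mul(5, Pow(Add(-9, Mul(Rational(11, 105), Pow(8071, Rational(1, 2)))), -1))) = Mul(-5, Pow(Add(-9, Mul(Rational(11, 105), Pow(8071, Rational(1, 2)))), -1))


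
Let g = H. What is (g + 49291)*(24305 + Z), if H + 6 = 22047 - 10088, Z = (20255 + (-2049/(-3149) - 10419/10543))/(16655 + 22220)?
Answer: 1921214041915242946984/1290646384625 ≈ 1.4886e+9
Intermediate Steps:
Z = 672452909461/1290646384625 (Z = (20255 + (-2049*(-1/3149) - 10419*1/10543))/38875 = (20255 + (2049/3149 - 10419/10543))*(1/38875) = (20255 - 11206824/33199907)*(1/38875) = (672452909461/33199907)*(1/38875) = 672452909461/1290646384625 ≈ 0.52102)
H = 11953 (H = -6 + (22047 - 10088) = -6 + 11959 = 11953)
g = 11953
(g + 49291)*(24305 + Z) = (11953 + 49291)*(24305 + 672452909461/1290646384625) = 61244*(31369832831220086/1290646384625) = 1921214041915242946984/1290646384625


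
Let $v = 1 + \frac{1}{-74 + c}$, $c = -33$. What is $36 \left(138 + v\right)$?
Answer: $\frac{535392}{107} \approx 5003.7$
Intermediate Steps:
$v = \frac{106}{107}$ ($v = 1 + \frac{1}{-74 - 33} = 1 + \frac{1}{-107} = 1 - \frac{1}{107} = \frac{106}{107} \approx 0.99065$)
$36 \left(138 + v\right) = 36 \left(138 + \frac{106}{107}\right) = 36 \cdot \frac{14872}{107} = \frac{535392}{107}$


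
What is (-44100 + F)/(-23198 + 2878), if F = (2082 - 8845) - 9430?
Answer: 60293/20320 ≈ 2.9672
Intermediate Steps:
F = -16193 (F = -6763 - 9430 = -16193)
(-44100 + F)/(-23198 + 2878) = (-44100 - 16193)/(-23198 + 2878) = -60293/(-20320) = -60293*(-1/20320) = 60293/20320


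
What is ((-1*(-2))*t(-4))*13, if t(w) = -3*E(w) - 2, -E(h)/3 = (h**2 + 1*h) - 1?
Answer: 2522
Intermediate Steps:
E(h) = 3 - 3*h - 3*h**2 (E(h) = -3*((h**2 + 1*h) - 1) = -3*((h**2 + h) - 1) = -3*((h + h**2) - 1) = -3*(-1 + h + h**2) = 3 - 3*h - 3*h**2)
t(w) = -11 + 9*w + 9*w**2 (t(w) = -3*(3 - 3*w - 3*w**2) - 2 = (-9 + 9*w + 9*w**2) - 2 = -11 + 9*w + 9*w**2)
((-1*(-2))*t(-4))*13 = ((-1*(-2))*(-11 + 9*(-4) + 9*(-4)**2))*13 = (2*(-11 - 36 + 9*16))*13 = (2*(-11 - 36 + 144))*13 = (2*97)*13 = 194*13 = 2522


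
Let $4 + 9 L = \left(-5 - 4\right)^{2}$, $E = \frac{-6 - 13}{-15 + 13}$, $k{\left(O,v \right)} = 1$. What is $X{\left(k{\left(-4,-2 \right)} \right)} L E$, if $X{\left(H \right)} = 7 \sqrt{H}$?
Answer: $\frac{10241}{18} \approx 568.94$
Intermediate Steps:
$E = \frac{19}{2}$ ($E = - \frac{19}{-2} = \left(-19\right) \left(- \frac{1}{2}\right) = \frac{19}{2} \approx 9.5$)
$L = \frac{77}{9}$ ($L = - \frac{4}{9} + \frac{\left(-5 - 4\right)^{2}}{9} = - \frac{4}{9} + \frac{\left(-9\right)^{2}}{9} = - \frac{4}{9} + \frac{1}{9} \cdot 81 = - \frac{4}{9} + 9 = \frac{77}{9} \approx 8.5556$)
$X{\left(k{\left(-4,-2 \right)} \right)} L E = 7 \sqrt{1} \cdot \frac{77}{9} \cdot \frac{19}{2} = 7 \cdot 1 \cdot \frac{77}{9} \cdot \frac{19}{2} = 7 \cdot \frac{77}{9} \cdot \frac{19}{2} = \frac{539}{9} \cdot \frac{19}{2} = \frac{10241}{18}$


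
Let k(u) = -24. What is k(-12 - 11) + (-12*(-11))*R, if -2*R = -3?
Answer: 174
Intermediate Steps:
R = 3/2 (R = -½*(-3) = 3/2 ≈ 1.5000)
k(-12 - 11) + (-12*(-11))*R = -24 - 12*(-11)*(3/2) = -24 + 132*(3/2) = -24 + 198 = 174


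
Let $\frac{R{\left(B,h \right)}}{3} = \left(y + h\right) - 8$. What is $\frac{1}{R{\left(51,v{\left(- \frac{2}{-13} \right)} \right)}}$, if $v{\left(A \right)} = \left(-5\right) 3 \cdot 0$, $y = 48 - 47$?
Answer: $- \frac{1}{21} \approx -0.047619$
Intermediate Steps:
$y = 1$ ($y = 48 - 47 = 1$)
$v{\left(A \right)} = 0$ ($v{\left(A \right)} = \left(-15\right) 0 = 0$)
$R{\left(B,h \right)} = -21 + 3 h$ ($R{\left(B,h \right)} = 3 \left(\left(1 + h\right) - 8\right) = 3 \left(-7 + h\right) = -21 + 3 h$)
$\frac{1}{R{\left(51,v{\left(- \frac{2}{-13} \right)} \right)}} = \frac{1}{-21 + 3 \cdot 0} = \frac{1}{-21 + 0} = \frac{1}{-21} = - \frac{1}{21}$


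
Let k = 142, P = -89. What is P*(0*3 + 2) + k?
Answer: -36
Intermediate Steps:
P*(0*3 + 2) + k = -89*(0*3 + 2) + 142 = -89*(0 + 2) + 142 = -89*2 + 142 = -178 + 142 = -36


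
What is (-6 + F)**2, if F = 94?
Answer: 7744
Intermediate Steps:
(-6 + F)**2 = (-6 + 94)**2 = 88**2 = 7744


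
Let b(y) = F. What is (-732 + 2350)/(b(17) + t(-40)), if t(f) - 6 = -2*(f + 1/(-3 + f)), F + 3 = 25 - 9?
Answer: 69574/4259 ≈ 16.336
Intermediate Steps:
F = 13 (F = -3 + (25 - 9) = -3 + 16 = 13)
b(y) = 13
t(f) = 6 - 2*f - 2/(-3 + f) (t(f) = 6 - 2*(f + 1/(-3 + f)) = 6 + (-2*f - 2/(-3 + f)) = 6 - 2*f - 2/(-3 + f))
(-732 + 2350)/(b(17) + t(-40)) = (-732 + 2350)/(13 + 2*(-10 - 1*(-40)**2 + 6*(-40))/(-3 - 40)) = 1618/(13 + 2*(-10 - 1*1600 - 240)/(-43)) = 1618/(13 + 2*(-1/43)*(-10 - 1600 - 240)) = 1618/(13 + 2*(-1/43)*(-1850)) = 1618/(13 + 3700/43) = 1618/(4259/43) = 1618*(43/4259) = 69574/4259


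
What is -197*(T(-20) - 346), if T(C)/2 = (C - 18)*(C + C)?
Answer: -530718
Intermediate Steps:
T(C) = 4*C*(-18 + C) (T(C) = 2*((C - 18)*(C + C)) = 2*((-18 + C)*(2*C)) = 2*(2*C*(-18 + C)) = 4*C*(-18 + C))
-197*(T(-20) - 346) = -197*(4*(-20)*(-18 - 20) - 346) = -197*(4*(-20)*(-38) - 346) = -197*(3040 - 346) = -197*2694 = -530718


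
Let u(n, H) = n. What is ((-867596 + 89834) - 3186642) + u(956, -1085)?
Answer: -3963448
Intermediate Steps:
((-867596 + 89834) - 3186642) + u(956, -1085) = ((-867596 + 89834) - 3186642) + 956 = (-777762 - 3186642) + 956 = -3964404 + 956 = -3963448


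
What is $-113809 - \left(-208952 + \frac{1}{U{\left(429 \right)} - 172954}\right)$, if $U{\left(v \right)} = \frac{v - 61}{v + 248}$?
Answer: $\frac{11140245347747}{117089490} \approx 95143.0$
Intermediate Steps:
$U{\left(v \right)} = \frac{-61 + v}{248 + v}$
$-113809 - \left(-208952 + \frac{1}{U{\left(429 \right)} - 172954}\right) = -113809 - \left(-208952 + \frac{1}{\frac{-61 + 429}{248 + 429} - 172954}\right) = -113809 - \left(-208952 + \frac{1}{\frac{1}{677} \cdot 368 - 172954}\right) = -113809 - \left(-208952 + \frac{1}{\frac{368}{677} - 172954}\right) = -113809 - \left(-208952 + \frac{1}{- \frac{117089490}{677}}\right) = -113809 - \left(-208952 - \frac{677}{117089490}\right) = -113809 - - \frac{24466083115157}{117089490} = -113809 + \frac{24466083115157}{117089490} = \frac{11140245347747}{117089490}$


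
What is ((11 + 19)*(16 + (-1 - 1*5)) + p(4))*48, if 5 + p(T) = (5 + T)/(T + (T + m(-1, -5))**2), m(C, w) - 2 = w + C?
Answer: 14268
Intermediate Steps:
m(C, w) = 2 + C + w (m(C, w) = 2 + (w + C) = 2 + (C + w) = 2 + C + w)
p(T) = -5 + (5 + T)/(T + (-4 + T)**2) (p(T) = -5 + (5 + T)/(T + (T + (2 - 1 - 5))**2) = -5 + (5 + T)/(T + (T - 4)**2) = -5 + (5 + T)/(T + (-4 + T)**2))
((11 + 19)*(16 + (-1 - 1*5)) + p(4))*48 = ((11 + 19)*(16 + (-1 - 1*5)) + (5 - 5*(-4 + 4)**2 - 4*4)/(4 + (-4 + 4)**2))*48 = (30*(16 + (-1 - 5)) + (5 - 5*0**2 - 16)/(4 + 0**2))*48 = (30*(16 - 6) + (5 - 5*0 - 16)/(4 + 0))*48 = (30*10 + (5 + 0 - 16)/4)*48 = (300 + (1/4)*(-11))*48 = (300 - 11/4)*48 = (1189/4)*48 = 14268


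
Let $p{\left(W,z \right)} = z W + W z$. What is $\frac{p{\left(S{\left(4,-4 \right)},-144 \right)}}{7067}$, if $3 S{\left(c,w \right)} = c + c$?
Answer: $- \frac{768}{7067} \approx -0.10867$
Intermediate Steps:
$S{\left(c,w \right)} = \frac{2 c}{3}$ ($S{\left(c,w \right)} = \frac{c + c}{3} = \frac{2 c}{3}$)
$p{\left(W,z \right)} = 2 W z$ ($p{\left(W,z \right)} = W z + W z = 2 W z$)
$\frac{p{\left(S{\left(4,-4 \right)},-144 \right)}}{7067} = \frac{2 \cdot \frac{2}{3} \cdot 4 \left(-144\right)}{7067} = 2 \cdot \frac{8}{3} \left(-144\right) \frac{1}{7067} = \left(-768\right) \frac{1}{7067} = - \frac{768}{7067}$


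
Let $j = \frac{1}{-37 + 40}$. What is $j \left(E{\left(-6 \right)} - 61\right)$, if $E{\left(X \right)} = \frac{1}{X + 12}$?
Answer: $- \frac{365}{18} \approx -20.278$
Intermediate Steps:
$E{\left(X \right)} = \frac{1}{12 + X}$
$j = \frac{1}{3} \approx 0.33333$
$j \left(E{\left(-6 \right)} - 61\right) = \frac{\frac{1}{12 - 6} - 61}{3} = \frac{\frac{1}{6} - 61}{3} = \frac{1}{3} \left(- \frac{365}{6}\right) = - \frac{365}{18}$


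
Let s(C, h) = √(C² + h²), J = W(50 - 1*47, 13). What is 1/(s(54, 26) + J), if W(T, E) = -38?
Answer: 19/1074 + √898/1074 ≈ 0.045593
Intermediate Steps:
J = -38
1/(s(54, 26) + J) = 1/(√(54² + 26²) - 38) = 1/(√(2916 + 676) - 38) = 1/(√3592 - 38) = 1/(2*√898 - 38) = 1/(-38 + 2*√898)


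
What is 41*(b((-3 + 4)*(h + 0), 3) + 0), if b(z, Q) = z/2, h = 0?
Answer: 0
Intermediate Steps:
b(z, Q) = z/2 (b(z, Q) = z*(½) = z/2)
41*(b((-3 + 4)*(h + 0), 3) + 0) = 41*(((-3 + 4)*(0 + 0))/2 + 0) = 41*((1*0)/2 + 0) = 41*((½)*0 + 0) = 41*(0 + 0) = 41*0 = 0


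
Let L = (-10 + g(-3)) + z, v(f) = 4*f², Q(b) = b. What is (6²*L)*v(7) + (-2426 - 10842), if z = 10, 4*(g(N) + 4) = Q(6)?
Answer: -30908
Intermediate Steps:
g(N) = -5/2 (g(N) = -4 + (¼)*6 = -4 + 3/2 = -5/2)
L = -5/2 (L = (-10 - 5/2) + 10 = -25/2 + 10 = -5/2 ≈ -2.5000)
(6²*L)*v(7) + (-2426 - 10842) = (6²*(-5/2))*(4*7²) + (-2426 - 10842) = (36*(-5/2))*(4*49) - 13268 = -90*196 - 13268 = -17640 - 13268 = -30908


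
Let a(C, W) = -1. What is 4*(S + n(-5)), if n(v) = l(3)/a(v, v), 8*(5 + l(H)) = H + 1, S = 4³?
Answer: 274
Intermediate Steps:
S = 64
l(H) = -39/8 + H/8 (l(H) = -5 + (H + 1)/8 = -5 + (1 + H)/8 = -5 + (⅛ + H/8) = -39/8 + H/8)
n(v) = 9/2 (n(v) = (-39/8 + (⅛)*3)/(-1) = (-39/8 + 3/8)*(-1) = -9/2*(-1) = 9/2)
4*(S + n(-5)) = 4*(64 + 9/2) = 4*(137/2) = 274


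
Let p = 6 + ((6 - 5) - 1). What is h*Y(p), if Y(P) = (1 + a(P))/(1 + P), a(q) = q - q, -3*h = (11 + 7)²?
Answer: -108/7 ≈ -15.429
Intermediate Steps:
h = -108 (h = -(11 + 7)²/3 = -⅓*18² = -⅓*324 = -108)
a(q) = 0
p = 6 (p = 6 + (1 - 1) = 6 + 0 = 6)
Y(P) = 1/(1 + P) (Y(P) = (1 + 0)/(1 + P) = 1/(1 + P))
h*Y(p) = -108/(1 + 6) = -108/7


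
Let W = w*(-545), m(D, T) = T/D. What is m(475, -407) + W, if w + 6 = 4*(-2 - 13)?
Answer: 17085343/475 ≈ 35969.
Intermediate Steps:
w = -66 (w = -6 + 4*(-2 - 13) = -6 + 4*(-15) = -6 - 60 = -66)
W = 35970 (W = -66*(-545) = 35970)
m(475, -407) + W = -407/475 + 35970 = 17085343/475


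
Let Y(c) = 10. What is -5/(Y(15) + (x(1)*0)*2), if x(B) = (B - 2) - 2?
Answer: -½ ≈ -0.50000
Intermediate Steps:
x(B) = -4 + B (x(B) = (-2 + B) - 2 = -4 + B)
-5/(Y(15) + (x(1)*0)*2) = -5/(10 + ((-4 + 1)*0)*2) = -5/(10 - 3*0*2) = -5/(10 + 0*2) = -5/(10 + 0) = -5/10 = -5*⅒ = -½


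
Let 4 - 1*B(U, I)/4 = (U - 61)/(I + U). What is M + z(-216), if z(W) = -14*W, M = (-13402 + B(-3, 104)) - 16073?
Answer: -2669679/101 ≈ -26432.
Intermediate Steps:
B(U, I) = 16 - 4*(-61 + U)/(I + U) (B(U, I) = 16 - 4*(U - 61)/(I + U) = 16 - 4*(-61 + U)/(I + U))
M = -2975103/101 (M = (-13402 + 4*(61 + 3*(-3) + 4*104)/(104 - 3)) - 16073 = (-13402 + 4*(61 - 9 + 416)/101) - 16073 = (-13402 + 4*(1/101)*468) - 16073 = (-13402 + 1872/101) - 16073 = -1351730/101 - 16073 = -2975103/101 ≈ -29456.)
M + z(-216) = -2975103/101 - 14*(-216) = -2975103/101 + 3024 = -2669679/101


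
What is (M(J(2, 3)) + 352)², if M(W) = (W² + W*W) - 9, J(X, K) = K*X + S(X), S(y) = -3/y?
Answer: 588289/4 ≈ 1.4707e+5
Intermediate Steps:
J(X, K) = -3/X + K*X (J(X, K) = K*X - 3/X = -3/X + K*X)
M(W) = -9 + 2*W² (M(W) = (W² + W²) - 9 = 2*W² - 9 = -9 + 2*W²)
(M(J(2, 3)) + 352)² = ((-9 + 2*(-3/2 + 3*2)²) + 352)² = ((-9 + 2*(-3*½ + 6)²) + 352)² = ((-9 + 2*(-3/2 + 6)²) + 352)² = ((-9 + 2*(9/2)²) + 352)² = ((-9 + 2*(81/4)) + 352)² = ((-9 + 81/2) + 352)² = (63/2 + 352)² = (767/2)² = 588289/4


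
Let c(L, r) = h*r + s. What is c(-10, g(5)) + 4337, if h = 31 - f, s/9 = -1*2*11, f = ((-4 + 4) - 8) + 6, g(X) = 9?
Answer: 4436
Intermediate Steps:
f = -2 (f = (0 - 8) + 6 = -8 + 6 = -2)
s = -198 (s = 9*(-1*2*11) = 9*(-2*11) = 9*(-22) = -198)
h = 33 (h = 31 - 1*(-2) = 31 + 2 = 33)
c(L, r) = -198 + 33*r (c(L, r) = 33*r - 198 = -198 + 33*r)
c(-10, g(5)) + 4337 = (-198 + 33*9) + 4337 = (-198 + 297) + 4337 = 99 + 4337 = 4436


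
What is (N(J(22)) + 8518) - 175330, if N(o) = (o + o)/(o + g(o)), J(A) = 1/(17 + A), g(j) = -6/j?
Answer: -1522159502/9125 ≈ -1.6681e+5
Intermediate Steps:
N(o) = 2*o/(o - 6/o) (N(o) = (o + o)/(o - 6/o) = (2*o)/(o - 6/o) = 2*o/(o - 6/o))
(N(J(22)) + 8518) - 175330 = (2*(1/(17 + 22))²/(-6 + (1/(17 + 22))²) + 8518) - 175330 = (2*(1/39)²/(-6 + (1/39)²) + 8518) - 175330 = (2*(1/1521)/(-6 + 1/1521) + 8518) - 175330 = (2*(1/1521)/(-9125/1521) + 8518) - 175330 = (2*(1/1521)*(-1521/9125) + 8518) - 175330 = (-2/9125 + 8518) - 175330 = 77726748/9125 - 175330 = -1522159502/9125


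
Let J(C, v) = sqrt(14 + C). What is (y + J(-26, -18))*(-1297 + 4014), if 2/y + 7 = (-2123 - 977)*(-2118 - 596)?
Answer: 5434/8413393 + 5434*I*sqrt(3) ≈ 0.00064587 + 9412.0*I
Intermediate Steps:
y = 2/8413393 (y = 2/(-7 + (-2123 - 977)*(-2118 - 596)) = 2/(-7 - 3100*(-2714)) = 2/(-7 + 8413400) = 2/8413393 ≈ 2.3772e-7)
(y + J(-26, -18))*(-1297 + 4014) = (2/8413393 + sqrt(14 - 26))*(-1297 + 4014) = (2/8413393 + sqrt(-12))*2717 = (2/8413393 + 2*I*sqrt(3))*2717 = 5434/8413393 + 5434*I*sqrt(3)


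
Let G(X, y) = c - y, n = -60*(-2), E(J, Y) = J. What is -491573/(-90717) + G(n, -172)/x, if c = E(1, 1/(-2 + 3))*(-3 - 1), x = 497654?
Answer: 122324255099/22572838959 ≈ 5.4191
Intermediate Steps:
n = 120
c = -4 (c = 1*(-3 - 1) = 1*(-4) = -4)
G(X, y) = -4 - y
-491573/(-90717) + G(n, -172)/x = -491573/(-90717) + (-4 - 1*(-172))/497654 = -491573*(-1/90717) + (-4 + 172)*(1/497654) = 491573/90717 + 168*(1/497654) = 491573/90717 + 84/248827 = 122324255099/22572838959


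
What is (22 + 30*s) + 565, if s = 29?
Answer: 1457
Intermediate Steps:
(22 + 30*s) + 565 = (22 + 30*29) + 565 = (22 + 870) + 565 = 892 + 565 = 1457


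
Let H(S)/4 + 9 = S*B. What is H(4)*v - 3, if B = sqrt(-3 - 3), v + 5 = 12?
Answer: -255 + 112*I*sqrt(6) ≈ -255.0 + 274.34*I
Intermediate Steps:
v = 7 (v = -5 + 12 = 7)
B = I*sqrt(6) (B = sqrt(-6) = I*sqrt(6) ≈ 2.4495*I)
H(S) = -36 + 4*I*S*sqrt(6) (H(S) = -36 + 4*(S*(I*sqrt(6))) = -36 + 4*(I*S*sqrt(6)) = -36 + 4*I*S*sqrt(6))
H(4)*v - 3 = (-36 + 4*I*4*sqrt(6))*7 - 3 = (-36 + 16*I*sqrt(6))*7 - 3 = (-252 + 112*I*sqrt(6)) - 3 = -255 + 112*I*sqrt(6)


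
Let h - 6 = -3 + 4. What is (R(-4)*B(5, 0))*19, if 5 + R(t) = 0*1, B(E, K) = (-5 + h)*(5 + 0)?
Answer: -950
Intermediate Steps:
h = 7 (h = 6 + (-3 + 4) = 6 + 1 = 7)
B(E, K) = 10 (B(E, K) = (-5 + 7)*(5 + 0) = 2*5 = 10)
R(t) = -5 (R(t) = -5 + 0*1 = -5 + 0 = -5)
(R(-4)*B(5, 0))*19 = -5*10*19 = -50*19 = -950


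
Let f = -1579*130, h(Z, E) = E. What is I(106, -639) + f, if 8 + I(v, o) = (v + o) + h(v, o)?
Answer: -206450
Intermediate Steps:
f = -205270
I(v, o) = -8 + v + 2*o (I(v, o) = -8 + ((v + o) + o) = -8 + ((o + v) + o) = -8 + (v + 2*o) = -8 + v + 2*o)
I(106, -639) + f = (-8 + 106 + 2*(-639)) - 205270 = (-8 + 106 - 1278) - 205270 = -1180 - 205270 = -206450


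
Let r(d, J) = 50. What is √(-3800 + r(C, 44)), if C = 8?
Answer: 25*I*√6 ≈ 61.237*I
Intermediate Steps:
√(-3800 + r(C, 44)) = √(-3800 + 50) = √(-3750) = 25*I*√6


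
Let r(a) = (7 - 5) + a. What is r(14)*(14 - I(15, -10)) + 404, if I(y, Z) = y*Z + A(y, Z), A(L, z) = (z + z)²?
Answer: -3372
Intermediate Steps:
A(L, z) = 4*z² (A(L, z) = (2*z)² = 4*z²)
I(y, Z) = 4*Z² + Z*y (I(y, Z) = y*Z + 4*Z² = Z*y + 4*Z² = 4*Z² + Z*y)
r(a) = 2 + a
r(14)*(14 - I(15, -10)) + 404 = (2 + 14)*(14 - (-10)*(15 + 4*(-10))) + 404 = 16*(14 - (-10)*(15 - 40)) + 404 = 16*(14 - (-10)*(-25)) + 404 = 16*(14 - 1*250) + 404 = 16*(14 - 250) + 404 = 16*(-236) + 404 = -3776 + 404 = -3372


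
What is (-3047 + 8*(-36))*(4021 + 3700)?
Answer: -25749535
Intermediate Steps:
(-3047 + 8*(-36))*(4021 + 3700) = (-3047 - 288)*7721 = -3335*7721 = -25749535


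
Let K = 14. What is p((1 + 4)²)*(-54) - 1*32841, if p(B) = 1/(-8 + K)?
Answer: -32850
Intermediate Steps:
p(B) = ⅙ (p(B) = 1/(-8 + 14) = 1/6 = ⅙)
p((1 + 4)²)*(-54) - 1*32841 = (⅙)*(-54) - 1*32841 = -9 - 32841 = -32850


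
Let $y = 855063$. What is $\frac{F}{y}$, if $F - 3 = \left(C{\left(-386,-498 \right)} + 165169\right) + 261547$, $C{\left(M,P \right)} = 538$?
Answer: $\frac{47473}{95007} \approx 0.49968$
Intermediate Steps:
$F = 427257$ ($F = 3 + \left(\left(538 + 165169\right) + 261547\right) = 3 + \left(165707 + 261547\right) = 3 + 427254 = 427257$)
$\frac{F}{y} = \frac{427257}{855063} = 427257 \cdot \frac{1}{855063} = \frac{47473}{95007}$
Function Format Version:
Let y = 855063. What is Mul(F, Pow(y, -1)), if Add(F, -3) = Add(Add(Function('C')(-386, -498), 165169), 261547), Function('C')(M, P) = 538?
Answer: Rational(47473, 95007) ≈ 0.49968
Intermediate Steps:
F = 427257 (F = Add(3, Add(Add(538, 165169), 261547)) = Add(3, Add(165707, 261547)) = Add(3, 427254) = 427257)
Mul(F, Pow(y, -1)) = Mul(427257, Pow(855063, -1)) = Mul(427257, Rational(1, 855063)) = Rational(47473, 95007)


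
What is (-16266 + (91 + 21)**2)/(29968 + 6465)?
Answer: -3722/36433 ≈ -0.10216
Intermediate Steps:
(-16266 + (91 + 21)**2)/(29968 + 6465) = (-16266 + 112**2)/36433 = (-16266 + 12544)*(1/36433) = -3722*1/36433 = -3722/36433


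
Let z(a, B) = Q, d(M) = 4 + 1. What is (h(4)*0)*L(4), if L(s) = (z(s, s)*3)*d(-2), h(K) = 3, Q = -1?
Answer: 0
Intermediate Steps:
d(M) = 5
z(a, B) = -1
L(s) = -15 (L(s) = -1*3*5 = -3*5 = -15)
(h(4)*0)*L(4) = (3*0)*(-15) = 0*(-15) = 0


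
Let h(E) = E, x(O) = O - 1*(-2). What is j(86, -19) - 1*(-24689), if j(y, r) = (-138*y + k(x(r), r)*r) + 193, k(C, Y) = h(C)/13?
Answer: 169505/13 ≈ 13039.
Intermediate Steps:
x(O) = 2 + O (x(O) = O + 2 = 2 + O)
k(C, Y) = C/13
j(y, r) = 193 - 138*y + r*(2/13 + r/13) (j(y, r) = (-138*y + ((2 + r)/13)*r) + 193 = (-138*y + (2/13 + r/13)*r) + 193 = (-138*y + r*(2/13 + r/13)) + 193 = 193 - 138*y + r*(2/13 + r/13))
j(86, -19) - 1*(-24689) = (193 - 138*86 + (1/13)*(-19)*(2 - 19)) - 1*(-24689) = (193 - 11868 + (1/13)*(-19)*(-17)) + 24689 = (193 - 11868 + 323/13) + 24689 = -151452/13 + 24689 = 169505/13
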